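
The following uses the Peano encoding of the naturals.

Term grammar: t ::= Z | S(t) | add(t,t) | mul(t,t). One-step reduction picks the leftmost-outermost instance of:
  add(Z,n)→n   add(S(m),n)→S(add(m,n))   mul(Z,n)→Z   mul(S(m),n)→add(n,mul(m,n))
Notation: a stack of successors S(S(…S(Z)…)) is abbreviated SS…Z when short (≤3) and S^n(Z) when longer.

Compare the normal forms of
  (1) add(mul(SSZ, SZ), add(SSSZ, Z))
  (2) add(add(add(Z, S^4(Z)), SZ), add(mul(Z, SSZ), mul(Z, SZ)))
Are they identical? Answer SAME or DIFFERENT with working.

Answer: SAME — A ⇓ S^5(Z), B ⇓ S^5(Z)

Reduction:
Term A:
  start: add(mul(SSZ, SZ), add(SSSZ, Z))
  [1] add(add(SZ, mul(SZ, SZ)), add(SSSZ, Z))
  [2] add(S(add(Z, mul(SZ, SZ))), add(SSSZ, Z))
  [3] S(add(add(Z, mul(SZ, SZ)), add(SSSZ, Z)))
  [4] S(add(mul(SZ, SZ), add(SSSZ, Z)))
  [5] S(add(add(SZ, mul(Z, SZ)), add(SSSZ, Z)))
  [6] S(add(S(add(Z, mul(Z, SZ))), add(SSSZ, Z)))
  [7] S(S(add(add(Z, mul(Z, SZ)), add(SSSZ, Z))))
  [8] S(S(add(mul(Z, SZ), add(SSSZ, Z))))
  [9] S(S(add(Z, add(SSSZ, Z))))
  [10] S(S(add(SSSZ, Z)))
  [11] S(S(S(add(SSZ, Z))))
  [12] S(S(S(S(add(SZ, Z)))))
  [13] S(S(S(S(S(add(Z, Z))))))
  [14] S^5(Z)

Term B:
  start: add(add(add(Z, S^4(Z)), SZ), add(mul(Z, SSZ), mul(Z, SZ)))
  [1] add(add(S^4(Z), SZ), add(mul(Z, SSZ), mul(Z, SZ)))
  [2] add(S(add(SSSZ, SZ)), add(mul(Z, SSZ), mul(Z, SZ)))
  [3] S(add(add(SSSZ, SZ), add(mul(Z, SSZ), mul(Z, SZ))))
  [4] S(add(S(add(SSZ, SZ)), add(mul(Z, SSZ), mul(Z, SZ))))
  [5] S(S(add(add(SSZ, SZ), add(mul(Z, SSZ), mul(Z, SZ)))))
  [6] S(S(add(S(add(SZ, SZ)), add(mul(Z, SSZ), mul(Z, SZ)))))
  [7] S(S(S(add(add(SZ, SZ), add(mul(Z, SSZ), mul(Z, SZ))))))
  [8] S(S(S(add(S(add(Z, SZ)), add(mul(Z, SSZ), mul(Z, SZ))))))
  [9] S(S(S(S(add(add(Z, SZ), add(mul(Z, SSZ), mul(Z, SZ)))))))
  [10] S(S(S(S(add(SZ, add(mul(Z, SSZ), mul(Z, SZ)))))))
  [11] S(S(S(S(S(add(Z, add(mul(Z, SSZ), mul(Z, SZ))))))))
  [12] S(S(S(S(S(add(mul(Z, SSZ), mul(Z, SZ)))))))
  [13] S(S(S(S(S(add(Z, mul(Z, SZ)))))))
  [14] S(S(S(S(S(mul(Z, SZ))))))
  [15] S^5(Z)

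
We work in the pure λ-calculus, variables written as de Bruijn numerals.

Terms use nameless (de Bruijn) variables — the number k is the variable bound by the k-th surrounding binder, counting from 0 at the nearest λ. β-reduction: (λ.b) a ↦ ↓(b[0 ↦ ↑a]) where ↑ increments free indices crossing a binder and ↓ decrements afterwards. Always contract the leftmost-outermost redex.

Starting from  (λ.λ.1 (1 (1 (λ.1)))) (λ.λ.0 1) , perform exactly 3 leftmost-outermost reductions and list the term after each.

  start: (λ.λ.1 (1 (1 (λ.1)))) (λ.λ.0 1)
  [1] λ.(λ.λ.0 1) ((λ.λ.0 1) ((λ.λ.0 1) (λ.1)))
  [2] λ.λ.0 ((λ.λ.0 1) ((λ.λ.0 1) (λ.2)))
  [3] λ.λ.0 (λ.0 ((λ.λ.0 1) (λ.3)))

Answer: after 3 steps: λ.λ.0 (λ.0 ((λ.λ.0 1) (λ.3)))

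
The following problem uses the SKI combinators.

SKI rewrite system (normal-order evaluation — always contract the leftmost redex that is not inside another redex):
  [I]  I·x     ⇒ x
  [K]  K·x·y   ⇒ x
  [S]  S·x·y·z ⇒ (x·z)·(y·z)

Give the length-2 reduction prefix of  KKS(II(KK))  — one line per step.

  start: KKS(II(KK))
  [1] K(II(KK))
  [2] K(I(KK))

Answer: after 2 steps: K(I(KK))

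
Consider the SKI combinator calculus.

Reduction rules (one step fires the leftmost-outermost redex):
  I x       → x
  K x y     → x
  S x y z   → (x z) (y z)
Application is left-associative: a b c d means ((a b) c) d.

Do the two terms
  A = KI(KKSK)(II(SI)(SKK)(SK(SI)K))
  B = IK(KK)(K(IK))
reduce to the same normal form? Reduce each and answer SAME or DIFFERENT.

Term A:
  start: KI(KKSK)(II(SI)(SKK)(SK(SI)K))
  step 1: I(II(SI)(SKK)(SK(SI)K))
  step 2: II(SI)(SKK)(SK(SI)K)
  step 3: I(SI)(SKK)(SK(SI)K)
  step 4: SI(SKK)(SK(SI)K)
  step 5: I(SK(SI)K)(SKK(SK(SI)K))
  step 6: SK(SI)K(SKK(SK(SI)K))
  step 7: KK(SIK)(SKK(SK(SI)K))
  step 8: K(SKK(SK(SI)K))
  step 9: K(K(SK(SI)K)(K(SK(SI)K)))
  step 10: K(SK(SI)K)
  step 11: K(KK(SIK))
  step 12: KK

Term B:
  start: IK(KK)(K(IK))
  step 1: K(KK)(K(IK))
  step 2: KK

Answer: SAME — A ⇓ KK, B ⇓ KK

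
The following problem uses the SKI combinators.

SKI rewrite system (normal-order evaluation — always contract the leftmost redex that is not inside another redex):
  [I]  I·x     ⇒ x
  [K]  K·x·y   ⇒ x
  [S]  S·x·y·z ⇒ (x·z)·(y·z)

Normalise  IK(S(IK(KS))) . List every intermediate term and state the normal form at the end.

Answer: normal form = K(S(K(KS)))  (in 2 steps)

Reduction:
  start: IK(S(IK(KS)))
  →1  K(S(IK(KS)))
  →2  K(S(K(KS)))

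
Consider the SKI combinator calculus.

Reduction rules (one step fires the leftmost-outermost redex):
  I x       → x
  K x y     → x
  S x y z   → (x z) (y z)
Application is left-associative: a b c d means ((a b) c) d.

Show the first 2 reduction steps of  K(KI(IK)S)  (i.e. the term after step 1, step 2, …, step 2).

  start: K(KI(IK)S)
  step 1: K(IS)
  step 2: KS

Answer: after 2 steps: KS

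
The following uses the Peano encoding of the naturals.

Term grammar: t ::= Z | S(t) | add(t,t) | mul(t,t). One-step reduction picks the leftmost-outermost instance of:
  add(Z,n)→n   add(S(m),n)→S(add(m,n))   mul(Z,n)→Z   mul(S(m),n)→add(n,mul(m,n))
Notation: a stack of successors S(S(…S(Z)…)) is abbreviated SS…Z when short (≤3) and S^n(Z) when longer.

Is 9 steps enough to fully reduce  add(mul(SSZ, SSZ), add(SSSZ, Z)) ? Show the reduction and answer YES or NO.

  start: add(mul(SSZ, SSZ), add(SSSZ, Z))
  [1] add(add(SSZ, mul(SZ, SSZ)), add(SSSZ, Z))
  [2] add(S(add(SZ, mul(SZ, SSZ))), add(SSSZ, Z))
  [3] S(add(add(SZ, mul(SZ, SSZ)), add(SSSZ, Z)))
  [4] S(add(S(add(Z, mul(SZ, SSZ))), add(SSSZ, Z)))
  [5] S(S(add(add(Z, mul(SZ, SSZ)), add(SSSZ, Z))))
  [6] S(S(add(mul(SZ, SSZ), add(SSSZ, Z))))
  [7] S(S(add(add(SSZ, mul(Z, SSZ)), add(SSSZ, Z))))
  [8] S(S(add(S(add(SZ, mul(Z, SSZ))), add(SSSZ, Z))))
  [9] S(S(S(add(add(SZ, mul(Z, SSZ)), add(SSSZ, Z)))))

Answer: NO — after 9 steps the term is S(S(S(add(add(SZ, mul(Z, SSZ)), add(SSSZ, Z))))), not yet normal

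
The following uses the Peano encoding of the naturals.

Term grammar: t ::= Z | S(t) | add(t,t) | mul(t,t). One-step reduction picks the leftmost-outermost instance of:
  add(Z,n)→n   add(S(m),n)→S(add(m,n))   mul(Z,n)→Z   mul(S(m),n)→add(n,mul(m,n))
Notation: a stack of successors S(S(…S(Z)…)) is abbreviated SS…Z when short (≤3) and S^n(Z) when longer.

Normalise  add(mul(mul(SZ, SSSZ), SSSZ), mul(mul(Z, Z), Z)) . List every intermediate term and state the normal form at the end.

  start: add(mul(mul(SZ, SSSZ), SSSZ), mul(mul(Z, Z), Z))
  step 1: add(mul(add(SSSZ, mul(Z, SSSZ)), SSSZ), mul(mul(Z, Z), Z))
  step 2: add(mul(S(add(SSZ, mul(Z, SSSZ))), SSSZ), mul(mul(Z, Z), Z))
  step 3: add(add(SSSZ, mul(add(SSZ, mul(Z, SSSZ)), SSSZ)), mul(mul(Z, Z), Z))
  step 4: add(S(add(SSZ, mul(add(SSZ, mul(Z, SSSZ)), SSSZ))), mul(mul(Z, Z), Z))
  step 5: S(add(add(SSZ, mul(add(SSZ, mul(Z, SSSZ)), SSSZ)), mul(mul(Z, Z), Z)))
  step 6: S(add(S(add(SZ, mul(add(SSZ, mul(Z, SSSZ)), SSSZ))), mul(mul(Z, Z), Z)))
  step 7: S(S(add(add(SZ, mul(add(SSZ, mul(Z, SSSZ)), SSSZ)), mul(mul(Z, Z), Z))))
  step 8: S(S(add(S(add(Z, mul(add(SSZ, mul(Z, SSSZ)), SSSZ))), mul(mul(Z, Z), Z))))
  step 9: S(S(S(add(add(Z, mul(add(SSZ, mul(Z, SSSZ)), SSSZ)), mul(mul(Z, Z), Z)))))
  step 10: S(S(S(add(mul(add(SSZ, mul(Z, SSSZ)), SSSZ), mul(mul(Z, Z), Z)))))
  step 11: S(S(S(add(mul(S(add(SZ, mul(Z, SSSZ))), SSSZ), mul(mul(Z, Z), Z)))))
  step 12: S(S(S(add(add(SSSZ, mul(add(SZ, mul(Z, SSSZ)), SSSZ)), mul(mul(Z, Z), Z)))))
  step 13: S(S(S(add(S(add(SSZ, mul(add(SZ, mul(Z, SSSZ)), SSSZ))), mul(mul(Z, Z), Z)))))
  step 14: S(S(S(S(add(add(SSZ, mul(add(SZ, mul(Z, SSSZ)), SSSZ)), mul(mul(Z, Z), Z))))))
  step 15: S(S(S(S(add(S(add(SZ, mul(add(SZ, mul(Z, SSSZ)), SSSZ))), mul(mul(Z, Z), Z))))))
  step 16: S(S(S(S(S(add(add(SZ, mul(add(SZ, mul(Z, SSSZ)), SSSZ)), mul(mul(Z, Z), Z)))))))
  step 17: S(S(S(S(S(add(S(add(Z, mul(add(SZ, mul(Z, SSSZ)), SSSZ))), mul(mul(Z, Z), Z)))))))
  step 18: S(S(S(S(S(S(add(add(Z, mul(add(SZ, mul(Z, SSSZ)), SSSZ)), mul(mul(Z, Z), Z))))))))
  step 19: S(S(S(S(S(S(add(mul(add(SZ, mul(Z, SSSZ)), SSSZ), mul(mul(Z, Z), Z))))))))
  step 20: S(S(S(S(S(S(add(mul(S(add(Z, mul(Z, SSSZ))), SSSZ), mul(mul(Z, Z), Z))))))))
  step 21: S(S(S(S(S(S(add(add(SSSZ, mul(add(Z, mul(Z, SSSZ)), SSSZ)), mul(mul(Z, Z), Z))))))))
  step 22: S(S(S(S(S(S(add(S(add(SSZ, mul(add(Z, mul(Z, SSSZ)), SSSZ))), mul(mul(Z, Z), Z))))))))
  step 23: S(S(S(S(S(S(S(add(add(SSZ, mul(add(Z, mul(Z, SSSZ)), SSSZ)), mul(mul(Z, Z), Z)))))))))
  step 24: S(S(S(S(S(S(S(add(S(add(SZ, mul(add(Z, mul(Z, SSSZ)), SSSZ))), mul(mul(Z, Z), Z)))))))))
  step 25: S(S(S(S(S(S(S(S(add(add(SZ, mul(add(Z, mul(Z, SSSZ)), SSSZ)), mul(mul(Z, Z), Z))))))))))
  step 26: S(S(S(S(S(S(S(S(add(S(add(Z, mul(add(Z, mul(Z, SSSZ)), SSSZ))), mul(mul(Z, Z), Z))))))))))
  step 27: S(S(S(S(S(S(S(S(S(add(add(Z, mul(add(Z, mul(Z, SSSZ)), SSSZ)), mul(mul(Z, Z), Z)))))))))))
  step 28: S(S(S(S(S(S(S(S(S(add(mul(add(Z, mul(Z, SSSZ)), SSSZ), mul(mul(Z, Z), Z)))))))))))
  step 29: S(S(S(S(S(S(S(S(S(add(mul(mul(Z, SSSZ), SSSZ), mul(mul(Z, Z), Z)))))))))))
  step 30: S(S(S(S(S(S(S(S(S(add(mul(Z, SSSZ), mul(mul(Z, Z), Z)))))))))))
  step 31: S(S(S(S(S(S(S(S(S(add(Z, mul(mul(Z, Z), Z)))))))))))
  step 32: S(S(S(S(S(S(S(S(S(mul(mul(Z, Z), Z))))))))))
  step 33: S(S(S(S(S(S(S(S(S(mul(Z, Z))))))))))
  step 34: S^9(Z)

Answer: normal form = S^9(Z)  (in 34 steps)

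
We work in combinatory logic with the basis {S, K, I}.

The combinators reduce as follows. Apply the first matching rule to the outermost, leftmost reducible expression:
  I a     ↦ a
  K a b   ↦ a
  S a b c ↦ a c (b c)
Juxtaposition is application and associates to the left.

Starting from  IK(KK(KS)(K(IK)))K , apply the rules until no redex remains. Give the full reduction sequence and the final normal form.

  start: IK(KK(KS)(K(IK)))K
  [1] K(KK(KS)(K(IK)))K
  [2] KK(KS)(K(IK))
  [3] K(K(IK))
  [4] K(KK)

Answer: normal form = K(KK)  (in 4 steps)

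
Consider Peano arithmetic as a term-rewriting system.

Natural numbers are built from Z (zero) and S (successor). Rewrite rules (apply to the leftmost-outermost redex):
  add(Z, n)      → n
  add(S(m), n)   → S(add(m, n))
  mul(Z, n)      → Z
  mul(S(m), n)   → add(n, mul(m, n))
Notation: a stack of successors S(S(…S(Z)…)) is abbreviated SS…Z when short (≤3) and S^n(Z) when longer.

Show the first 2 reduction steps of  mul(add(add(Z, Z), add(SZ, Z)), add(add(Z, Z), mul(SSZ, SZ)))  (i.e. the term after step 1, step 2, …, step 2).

  start: mul(add(add(Z, Z), add(SZ, Z)), add(add(Z, Z), mul(SSZ, SZ)))
  step 1: mul(add(Z, add(SZ, Z)), add(add(Z, Z), mul(SSZ, SZ)))
  step 2: mul(add(SZ, Z), add(add(Z, Z), mul(SSZ, SZ)))

Answer: after 2 steps: mul(add(SZ, Z), add(add(Z, Z), mul(SSZ, SZ)))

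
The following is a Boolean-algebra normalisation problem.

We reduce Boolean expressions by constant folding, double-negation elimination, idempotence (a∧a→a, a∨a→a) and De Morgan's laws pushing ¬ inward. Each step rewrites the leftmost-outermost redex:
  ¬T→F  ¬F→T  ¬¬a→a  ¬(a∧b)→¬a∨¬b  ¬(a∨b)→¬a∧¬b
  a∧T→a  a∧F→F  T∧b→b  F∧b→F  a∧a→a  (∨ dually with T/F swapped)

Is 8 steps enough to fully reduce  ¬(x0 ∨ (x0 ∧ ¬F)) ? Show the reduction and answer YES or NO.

Answer: YES — reaches normal form ¬x0 in 5 ≤ 8 steps

Derivation:
  start: ¬(x0 ∨ (x0 ∧ ¬F))
  →1  ¬x0 ∧ ¬(x0 ∧ ¬F)
  →2  ¬x0 ∧ (¬x0 ∨ ¬¬F)
  →3  ¬x0 ∧ (¬x0 ∨ F)
  →4  ¬x0 ∧ ¬x0
  →5  ¬x0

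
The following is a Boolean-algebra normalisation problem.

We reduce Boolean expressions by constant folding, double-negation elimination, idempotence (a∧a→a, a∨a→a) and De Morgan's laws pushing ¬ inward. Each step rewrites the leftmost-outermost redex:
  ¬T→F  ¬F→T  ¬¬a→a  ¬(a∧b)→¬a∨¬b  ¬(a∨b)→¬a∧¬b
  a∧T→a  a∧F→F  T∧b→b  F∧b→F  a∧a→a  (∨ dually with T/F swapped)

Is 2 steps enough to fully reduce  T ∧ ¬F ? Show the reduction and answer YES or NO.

Answer: YES — reaches normal form T in 2 ≤ 2 steps

Working:
  start: T ∧ ¬F
  [1] ¬F
  [2] T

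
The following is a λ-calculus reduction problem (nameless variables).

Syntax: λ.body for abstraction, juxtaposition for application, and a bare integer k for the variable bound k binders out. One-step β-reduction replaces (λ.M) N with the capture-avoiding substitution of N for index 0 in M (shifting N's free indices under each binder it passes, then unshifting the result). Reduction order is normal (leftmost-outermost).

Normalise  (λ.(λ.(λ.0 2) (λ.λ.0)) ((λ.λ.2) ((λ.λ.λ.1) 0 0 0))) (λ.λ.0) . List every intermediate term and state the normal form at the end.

  start: (λ.(λ.(λ.0 2) (λ.λ.0)) ((λ.λ.2) ((λ.λ.λ.1) 0 0 0))) (λ.λ.0)
  [1] (λ.(λ.0 (λ.λ.0)) (λ.λ.0)) ((λ.λ.λ.λ.0) ((λ.λ.λ.1) (λ.λ.0) (λ.λ.0) (λ.λ.0)))
  [2] (λ.0 (λ.λ.0)) (λ.λ.0)
  [3] (λ.λ.0) (λ.λ.0)
  [4] λ.0

Answer: normal form = λ.0  (in 4 steps)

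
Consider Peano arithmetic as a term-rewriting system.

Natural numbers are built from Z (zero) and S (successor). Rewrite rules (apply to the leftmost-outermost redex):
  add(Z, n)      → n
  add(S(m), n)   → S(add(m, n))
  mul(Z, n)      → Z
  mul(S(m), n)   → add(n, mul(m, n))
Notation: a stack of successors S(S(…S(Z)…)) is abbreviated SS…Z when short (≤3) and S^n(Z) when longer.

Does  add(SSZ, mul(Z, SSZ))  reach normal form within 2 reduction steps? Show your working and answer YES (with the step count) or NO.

Answer: NO — after 2 steps the term is S(S(add(Z, mul(Z, SSZ)))), not yet normal

Derivation:
  start: add(SSZ, mul(Z, SSZ))
  step 1: S(add(SZ, mul(Z, SSZ)))
  step 2: S(S(add(Z, mul(Z, SSZ))))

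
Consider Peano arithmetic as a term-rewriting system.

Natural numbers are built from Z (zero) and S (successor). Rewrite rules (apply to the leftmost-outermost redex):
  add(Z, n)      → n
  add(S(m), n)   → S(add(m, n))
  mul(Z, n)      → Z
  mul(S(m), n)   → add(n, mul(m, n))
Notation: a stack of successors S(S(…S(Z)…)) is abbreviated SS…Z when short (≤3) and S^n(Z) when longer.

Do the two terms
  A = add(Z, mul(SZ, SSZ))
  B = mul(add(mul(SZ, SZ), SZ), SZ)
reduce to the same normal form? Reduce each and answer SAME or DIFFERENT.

Answer: SAME — A ⇓ SSZ, B ⇓ SSZ

Derivation:
Term A:
  start: add(Z, mul(SZ, SSZ))
  [1] mul(SZ, SSZ)
  [2] add(SSZ, mul(Z, SSZ))
  [3] S(add(SZ, mul(Z, SSZ)))
  [4] S(S(add(Z, mul(Z, SSZ))))
  [5] S(S(mul(Z, SSZ)))
  [6] SSZ

Term B:
  start: mul(add(mul(SZ, SZ), SZ), SZ)
  [1] mul(add(add(SZ, mul(Z, SZ)), SZ), SZ)
  [2] mul(add(S(add(Z, mul(Z, SZ))), SZ), SZ)
  [3] mul(S(add(add(Z, mul(Z, SZ)), SZ)), SZ)
  [4] add(SZ, mul(add(add(Z, mul(Z, SZ)), SZ), SZ))
  [5] S(add(Z, mul(add(add(Z, mul(Z, SZ)), SZ), SZ)))
  [6] S(mul(add(add(Z, mul(Z, SZ)), SZ), SZ))
  [7] S(mul(add(mul(Z, SZ), SZ), SZ))
  [8] S(mul(add(Z, SZ), SZ))
  [9] S(mul(SZ, SZ))
  [10] S(add(SZ, mul(Z, SZ)))
  [11] S(S(add(Z, mul(Z, SZ))))
  [12] S(S(mul(Z, SZ)))
  [13] SSZ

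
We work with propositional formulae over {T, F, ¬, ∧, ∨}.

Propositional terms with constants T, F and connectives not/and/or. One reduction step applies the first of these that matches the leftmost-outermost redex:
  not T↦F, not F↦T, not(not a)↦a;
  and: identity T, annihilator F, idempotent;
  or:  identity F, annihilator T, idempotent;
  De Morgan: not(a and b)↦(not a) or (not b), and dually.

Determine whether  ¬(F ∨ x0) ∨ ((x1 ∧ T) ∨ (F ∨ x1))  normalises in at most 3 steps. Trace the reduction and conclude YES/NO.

Answer: NO — after 3 steps the term is ¬x0 ∨ ((x1 ∧ T) ∨ (F ∨ x1)), not yet normal

Reduction:
  start: ¬(F ∨ x0) ∨ ((x1 ∧ T) ∨ (F ∨ x1))
  [1] (¬F ∧ ¬x0) ∨ ((x1 ∧ T) ∨ (F ∨ x1))
  [2] (T ∧ ¬x0) ∨ ((x1 ∧ T) ∨ (F ∨ x1))
  [3] ¬x0 ∨ ((x1 ∧ T) ∨ (F ∨ x1))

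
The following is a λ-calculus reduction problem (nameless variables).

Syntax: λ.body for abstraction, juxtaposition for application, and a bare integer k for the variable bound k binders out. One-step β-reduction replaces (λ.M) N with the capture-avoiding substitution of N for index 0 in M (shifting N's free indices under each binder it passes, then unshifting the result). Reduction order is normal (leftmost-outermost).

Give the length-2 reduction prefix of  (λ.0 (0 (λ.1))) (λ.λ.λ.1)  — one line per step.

Answer: after 2 steps: λ.λ.1

Derivation:
  start: (λ.0 (0 (λ.1))) (λ.λ.λ.1)
  →1  (λ.λ.λ.1) ((λ.λ.λ.1) (λ.λ.λ.λ.1))
  →2  λ.λ.1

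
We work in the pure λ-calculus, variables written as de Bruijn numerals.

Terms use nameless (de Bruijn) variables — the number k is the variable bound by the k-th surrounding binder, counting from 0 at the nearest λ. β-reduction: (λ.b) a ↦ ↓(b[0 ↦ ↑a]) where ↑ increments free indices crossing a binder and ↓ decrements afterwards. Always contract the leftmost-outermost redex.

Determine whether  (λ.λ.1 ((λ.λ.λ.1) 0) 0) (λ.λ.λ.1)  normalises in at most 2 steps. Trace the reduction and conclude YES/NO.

Answer: NO — after 2 steps the term is λ.(λ.λ.1) 0, not yet normal

Reduction:
  start: (λ.λ.1 ((λ.λ.λ.1) 0) 0) (λ.λ.λ.1)
  [1] λ.(λ.λ.λ.1) ((λ.λ.λ.1) 0) 0
  [2] λ.(λ.λ.1) 0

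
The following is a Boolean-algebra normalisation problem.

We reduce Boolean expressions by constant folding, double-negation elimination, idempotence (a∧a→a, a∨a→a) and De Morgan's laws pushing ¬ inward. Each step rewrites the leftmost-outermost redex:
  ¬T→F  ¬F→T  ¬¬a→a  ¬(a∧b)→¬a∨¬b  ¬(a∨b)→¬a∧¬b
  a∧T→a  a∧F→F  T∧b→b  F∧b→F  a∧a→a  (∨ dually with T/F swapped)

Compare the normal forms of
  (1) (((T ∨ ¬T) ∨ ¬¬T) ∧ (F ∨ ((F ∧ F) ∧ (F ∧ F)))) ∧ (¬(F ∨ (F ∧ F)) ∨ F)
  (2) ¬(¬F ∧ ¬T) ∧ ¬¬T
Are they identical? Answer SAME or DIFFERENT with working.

Answer: DIFFERENT — A ⇓ F, B ⇓ T

Reduction:
Term A:
  start: (((T ∨ ¬T) ∨ ¬¬T) ∧ (F ∨ ((F ∧ F) ∧ (F ∧ F)))) ∧ (¬(F ∨ (F ∧ F)) ∨ F)
  →1  ((T ∨ ¬¬T) ∧ (F ∨ ((F ∧ F) ∧ (F ∧ F)))) ∧ (¬(F ∨ (F ∧ F)) ∨ F)
  →2  (T ∧ (F ∨ ((F ∧ F) ∧ (F ∧ F)))) ∧ (¬(F ∨ (F ∧ F)) ∨ F)
  →3  (F ∨ ((F ∧ F) ∧ (F ∧ F))) ∧ (¬(F ∨ (F ∧ F)) ∨ F)
  →4  ((F ∧ F) ∧ (F ∧ F)) ∧ (¬(F ∨ (F ∧ F)) ∨ F)
  →5  (F ∧ F) ∧ (¬(F ∨ (F ∧ F)) ∨ F)
  →6  F ∧ (¬(F ∨ (F ∧ F)) ∨ F)
  →7  F

Term B:
  start: ¬(¬F ∧ ¬T) ∧ ¬¬T
  →1  (¬¬F ∨ ¬¬T) ∧ ¬¬T
  →2  (F ∨ ¬¬T) ∧ ¬¬T
  →3  ¬¬T ∧ ¬¬T
  →4  ¬¬T
  →5  T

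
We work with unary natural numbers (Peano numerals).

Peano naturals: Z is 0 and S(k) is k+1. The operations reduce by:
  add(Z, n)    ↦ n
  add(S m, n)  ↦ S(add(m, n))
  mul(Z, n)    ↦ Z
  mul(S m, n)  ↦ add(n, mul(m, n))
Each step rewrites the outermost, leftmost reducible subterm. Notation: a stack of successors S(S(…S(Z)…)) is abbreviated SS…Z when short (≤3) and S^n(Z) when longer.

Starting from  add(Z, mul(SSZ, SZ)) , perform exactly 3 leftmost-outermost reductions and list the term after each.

Answer: after 3 steps: S(add(Z, mul(SZ, SZ)))

Derivation:
  start: add(Z, mul(SSZ, SZ))
  step 1: mul(SSZ, SZ)
  step 2: add(SZ, mul(SZ, SZ))
  step 3: S(add(Z, mul(SZ, SZ)))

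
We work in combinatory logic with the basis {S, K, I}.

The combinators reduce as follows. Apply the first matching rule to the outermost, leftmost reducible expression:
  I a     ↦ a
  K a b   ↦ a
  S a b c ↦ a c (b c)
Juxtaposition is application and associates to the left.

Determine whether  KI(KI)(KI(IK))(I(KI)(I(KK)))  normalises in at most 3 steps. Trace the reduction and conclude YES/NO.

Answer: NO — after 3 steps the term is I(I(KI)(I(KK))), not yet normal

Reduction:
  start: KI(KI)(KI(IK))(I(KI)(I(KK)))
  step 1: I(KI(IK))(I(KI)(I(KK)))
  step 2: KI(IK)(I(KI)(I(KK)))
  step 3: I(I(KI)(I(KK)))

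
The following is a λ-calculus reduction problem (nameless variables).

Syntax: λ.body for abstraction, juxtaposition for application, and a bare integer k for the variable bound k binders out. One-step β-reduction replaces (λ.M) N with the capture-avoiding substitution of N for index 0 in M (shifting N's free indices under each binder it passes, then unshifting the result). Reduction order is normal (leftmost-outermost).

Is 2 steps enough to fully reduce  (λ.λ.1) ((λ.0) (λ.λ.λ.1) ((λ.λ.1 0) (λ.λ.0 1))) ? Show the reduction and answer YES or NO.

  start: (λ.λ.1) ((λ.0) (λ.λ.λ.1) ((λ.λ.1 0) (λ.λ.0 1)))
  →1  λ.(λ.0) (λ.λ.λ.1) ((λ.λ.1 0) (λ.λ.0 1))
  →2  λ.(λ.λ.λ.1) ((λ.λ.1 0) (λ.λ.0 1))

Answer: NO — after 2 steps the term is λ.(λ.λ.λ.1) ((λ.λ.1 0) (λ.λ.0 1)), not yet normal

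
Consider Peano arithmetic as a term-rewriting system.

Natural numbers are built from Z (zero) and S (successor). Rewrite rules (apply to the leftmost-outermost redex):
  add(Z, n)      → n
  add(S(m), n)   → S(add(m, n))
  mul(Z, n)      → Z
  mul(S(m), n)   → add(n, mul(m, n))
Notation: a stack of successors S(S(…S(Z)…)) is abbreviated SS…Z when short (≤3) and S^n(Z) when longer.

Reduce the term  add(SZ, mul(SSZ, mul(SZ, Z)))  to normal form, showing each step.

  start: add(SZ, mul(SSZ, mul(SZ, Z)))
  step 1: S(add(Z, mul(SSZ, mul(SZ, Z))))
  step 2: S(mul(SSZ, mul(SZ, Z)))
  step 3: S(add(mul(SZ, Z), mul(SZ, mul(SZ, Z))))
  step 4: S(add(add(Z, mul(Z, Z)), mul(SZ, mul(SZ, Z))))
  step 5: S(add(mul(Z, Z), mul(SZ, mul(SZ, Z))))
  step 6: S(add(Z, mul(SZ, mul(SZ, Z))))
  step 7: S(mul(SZ, mul(SZ, Z)))
  step 8: S(add(mul(SZ, Z), mul(Z, mul(SZ, Z))))
  step 9: S(add(add(Z, mul(Z, Z)), mul(Z, mul(SZ, Z))))
  step 10: S(add(mul(Z, Z), mul(Z, mul(SZ, Z))))
  step 11: S(add(Z, mul(Z, mul(SZ, Z))))
  step 12: S(mul(Z, mul(SZ, Z)))
  step 13: SZ

Answer: normal form = SZ  (in 13 steps)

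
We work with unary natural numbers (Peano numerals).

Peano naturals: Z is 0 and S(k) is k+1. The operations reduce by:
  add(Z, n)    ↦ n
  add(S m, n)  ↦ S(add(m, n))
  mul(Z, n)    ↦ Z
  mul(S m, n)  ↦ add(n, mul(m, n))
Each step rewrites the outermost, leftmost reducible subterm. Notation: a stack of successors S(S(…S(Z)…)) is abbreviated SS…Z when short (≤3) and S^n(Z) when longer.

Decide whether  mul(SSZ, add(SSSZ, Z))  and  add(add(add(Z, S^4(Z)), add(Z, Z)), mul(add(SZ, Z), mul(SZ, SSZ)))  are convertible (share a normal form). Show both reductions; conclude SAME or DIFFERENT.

Term A:
  start: mul(SSZ, add(SSSZ, Z))
  →1  add(add(SSSZ, Z), mul(SZ, add(SSSZ, Z)))
  →2  add(S(add(SSZ, Z)), mul(SZ, add(SSSZ, Z)))
  →3  S(add(add(SSZ, Z), mul(SZ, add(SSSZ, Z))))
  →4  S(add(S(add(SZ, Z)), mul(SZ, add(SSSZ, Z))))
  →5  S(S(add(add(SZ, Z), mul(SZ, add(SSSZ, Z)))))
  →6  S(S(add(S(add(Z, Z)), mul(SZ, add(SSSZ, Z)))))
  →7  S(S(S(add(add(Z, Z), mul(SZ, add(SSSZ, Z))))))
  →8  S(S(S(add(Z, mul(SZ, add(SSSZ, Z))))))
  →9  S(S(S(mul(SZ, add(SSSZ, Z)))))
  →10  S(S(S(add(add(SSSZ, Z), mul(Z, add(SSSZ, Z))))))
  →11  S(S(S(add(S(add(SSZ, Z)), mul(Z, add(SSSZ, Z))))))
  →12  S(S(S(S(add(add(SSZ, Z), mul(Z, add(SSSZ, Z)))))))
  →13  S(S(S(S(add(S(add(SZ, Z)), mul(Z, add(SSSZ, Z)))))))
  →14  S(S(S(S(S(add(add(SZ, Z), mul(Z, add(SSSZ, Z))))))))
  →15  S(S(S(S(S(add(S(add(Z, Z)), mul(Z, add(SSSZ, Z))))))))
  →16  S(S(S(S(S(S(add(add(Z, Z), mul(Z, add(SSSZ, Z)))))))))
  →17  S(S(S(S(S(S(add(Z, mul(Z, add(SSSZ, Z)))))))))
  →18  S(S(S(S(S(S(mul(Z, add(SSSZ, Z))))))))
  →19  S^6(Z)

Term B:
  start: add(add(add(Z, S^4(Z)), add(Z, Z)), mul(add(SZ, Z), mul(SZ, SSZ)))
  →1  add(add(S^4(Z), add(Z, Z)), mul(add(SZ, Z), mul(SZ, SSZ)))
  →2  add(S(add(SSSZ, add(Z, Z))), mul(add(SZ, Z), mul(SZ, SSZ)))
  →3  S(add(add(SSSZ, add(Z, Z)), mul(add(SZ, Z), mul(SZ, SSZ))))
  →4  S(add(S(add(SSZ, add(Z, Z))), mul(add(SZ, Z), mul(SZ, SSZ))))
  →5  S(S(add(add(SSZ, add(Z, Z)), mul(add(SZ, Z), mul(SZ, SSZ)))))
  →6  S(S(add(S(add(SZ, add(Z, Z))), mul(add(SZ, Z), mul(SZ, SSZ)))))
  →7  S(S(S(add(add(SZ, add(Z, Z)), mul(add(SZ, Z), mul(SZ, SSZ))))))
  →8  S(S(S(add(S(add(Z, add(Z, Z))), mul(add(SZ, Z), mul(SZ, SSZ))))))
  →9  S(S(S(S(add(add(Z, add(Z, Z)), mul(add(SZ, Z), mul(SZ, SSZ)))))))
  →10  S(S(S(S(add(add(Z, Z), mul(add(SZ, Z), mul(SZ, SSZ)))))))
  →11  S(S(S(S(add(Z, mul(add(SZ, Z), mul(SZ, SSZ)))))))
  →12  S(S(S(S(mul(add(SZ, Z), mul(SZ, SSZ))))))
  →13  S(S(S(S(mul(S(add(Z, Z)), mul(SZ, SSZ))))))
  →14  S(S(S(S(add(mul(SZ, SSZ), mul(add(Z, Z), mul(SZ, SSZ)))))))
  →15  S(S(S(S(add(add(SSZ, mul(Z, SSZ)), mul(add(Z, Z), mul(SZ, SSZ)))))))
  →16  S(S(S(S(add(S(add(SZ, mul(Z, SSZ))), mul(add(Z, Z), mul(SZ, SSZ)))))))
  →17  S(S(S(S(S(add(add(SZ, mul(Z, SSZ)), mul(add(Z, Z), mul(SZ, SSZ))))))))
  →18  S(S(S(S(S(add(S(add(Z, mul(Z, SSZ))), mul(add(Z, Z), mul(SZ, SSZ))))))))
  →19  S(S(S(S(S(S(add(add(Z, mul(Z, SSZ)), mul(add(Z, Z), mul(SZ, SSZ)))))))))
  →20  S(S(S(S(S(S(add(mul(Z, SSZ), mul(add(Z, Z), mul(SZ, SSZ)))))))))
  →21  S(S(S(S(S(S(add(Z, mul(add(Z, Z), mul(SZ, SSZ)))))))))
  →22  S(S(S(S(S(S(mul(add(Z, Z), mul(SZ, SSZ))))))))
  →23  S(S(S(S(S(S(mul(Z, mul(SZ, SSZ))))))))
  →24  S^6(Z)

Answer: SAME — A ⇓ S^6(Z), B ⇓ S^6(Z)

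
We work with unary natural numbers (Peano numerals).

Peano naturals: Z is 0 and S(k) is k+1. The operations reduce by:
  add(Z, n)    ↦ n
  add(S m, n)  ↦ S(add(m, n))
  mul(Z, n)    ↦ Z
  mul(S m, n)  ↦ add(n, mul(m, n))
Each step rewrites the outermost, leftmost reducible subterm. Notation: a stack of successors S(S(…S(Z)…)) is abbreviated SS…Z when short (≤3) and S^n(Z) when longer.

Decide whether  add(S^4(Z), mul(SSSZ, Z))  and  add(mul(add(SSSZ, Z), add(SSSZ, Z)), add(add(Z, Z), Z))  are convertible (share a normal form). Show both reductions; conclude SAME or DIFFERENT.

Answer: DIFFERENT — A ⇓ S^4(Z), B ⇓ S^9(Z)

Derivation:
Term A:
  start: add(S^4(Z), mul(SSSZ, Z))
  step 1: S(add(SSSZ, mul(SSSZ, Z)))
  step 2: S(S(add(SSZ, mul(SSSZ, Z))))
  step 3: S(S(S(add(SZ, mul(SSSZ, Z)))))
  step 4: S(S(S(S(add(Z, mul(SSSZ, Z))))))
  step 5: S(S(S(S(mul(SSSZ, Z)))))
  step 6: S(S(S(S(add(Z, mul(SSZ, Z))))))
  step 7: S(S(S(S(mul(SSZ, Z)))))
  step 8: S(S(S(S(add(Z, mul(SZ, Z))))))
  step 9: S(S(S(S(mul(SZ, Z)))))
  step 10: S(S(S(S(add(Z, mul(Z, Z))))))
  step 11: S(S(S(S(mul(Z, Z)))))
  step 12: S^4(Z)

Term B:
  start: add(mul(add(SSSZ, Z), add(SSSZ, Z)), add(add(Z, Z), Z))
  step 1: add(mul(S(add(SSZ, Z)), add(SSSZ, Z)), add(add(Z, Z), Z))
  step 2: add(add(add(SSSZ, Z), mul(add(SSZ, Z), add(SSSZ, Z))), add(add(Z, Z), Z))
  step 3: add(add(S(add(SSZ, Z)), mul(add(SSZ, Z), add(SSSZ, Z))), add(add(Z, Z), Z))
  step 4: add(S(add(add(SSZ, Z), mul(add(SSZ, Z), add(SSSZ, Z)))), add(add(Z, Z), Z))
  step 5: S(add(add(add(SSZ, Z), mul(add(SSZ, Z), add(SSSZ, Z))), add(add(Z, Z), Z)))
  step 6: S(add(add(S(add(SZ, Z)), mul(add(SSZ, Z), add(SSSZ, Z))), add(add(Z, Z), Z)))
  step 7: S(add(S(add(add(SZ, Z), mul(add(SSZ, Z), add(SSSZ, Z)))), add(add(Z, Z), Z)))
  step 8: S(S(add(add(add(SZ, Z), mul(add(SSZ, Z), add(SSSZ, Z))), add(add(Z, Z), Z))))
  step 9: S(S(add(add(S(add(Z, Z)), mul(add(SSZ, Z), add(SSSZ, Z))), add(add(Z, Z), Z))))
  step 10: S(S(add(S(add(add(Z, Z), mul(add(SSZ, Z), add(SSSZ, Z)))), add(add(Z, Z), Z))))
  step 11: S(S(S(add(add(add(Z, Z), mul(add(SSZ, Z), add(SSSZ, Z))), add(add(Z, Z), Z)))))
  step 12: S(S(S(add(add(Z, mul(add(SSZ, Z), add(SSSZ, Z))), add(add(Z, Z), Z)))))
  step 13: S(S(S(add(mul(add(SSZ, Z), add(SSSZ, Z)), add(add(Z, Z), Z)))))
  step 14: S(S(S(add(mul(S(add(SZ, Z)), add(SSSZ, Z)), add(add(Z, Z), Z)))))
  step 15: S(S(S(add(add(add(SSSZ, Z), mul(add(SZ, Z), add(SSSZ, Z))), add(add(Z, Z), Z)))))
  step 16: S(S(S(add(add(S(add(SSZ, Z)), mul(add(SZ, Z), add(SSSZ, Z))), add(add(Z, Z), Z)))))
  step 17: S(S(S(add(S(add(add(SSZ, Z), mul(add(SZ, Z), add(SSSZ, Z)))), add(add(Z, Z), Z)))))
  step 18: S(S(S(S(add(add(add(SSZ, Z), mul(add(SZ, Z), add(SSSZ, Z))), add(add(Z, Z), Z))))))
  step 19: S(S(S(S(add(add(S(add(SZ, Z)), mul(add(SZ, Z), add(SSSZ, Z))), add(add(Z, Z), Z))))))
  step 20: S(S(S(S(add(S(add(add(SZ, Z), mul(add(SZ, Z), add(SSSZ, Z)))), add(add(Z, Z), Z))))))
  step 21: S(S(S(S(S(add(add(add(SZ, Z), mul(add(SZ, Z), add(SSSZ, Z))), add(add(Z, Z), Z)))))))
  step 22: S(S(S(S(S(add(add(S(add(Z, Z)), mul(add(SZ, Z), add(SSSZ, Z))), add(add(Z, Z), Z)))))))
  step 23: S(S(S(S(S(add(S(add(add(Z, Z), mul(add(SZ, Z), add(SSSZ, Z)))), add(add(Z, Z), Z)))))))
  step 24: S(S(S(S(S(S(add(add(add(Z, Z), mul(add(SZ, Z), add(SSSZ, Z))), add(add(Z, Z), Z))))))))
  step 25: S(S(S(S(S(S(add(add(Z, mul(add(SZ, Z), add(SSSZ, Z))), add(add(Z, Z), Z))))))))
  step 26: S(S(S(S(S(S(add(mul(add(SZ, Z), add(SSSZ, Z)), add(add(Z, Z), Z))))))))
  step 27: S(S(S(S(S(S(add(mul(S(add(Z, Z)), add(SSSZ, Z)), add(add(Z, Z), Z))))))))
  step 28: S(S(S(S(S(S(add(add(add(SSSZ, Z), mul(add(Z, Z), add(SSSZ, Z))), add(add(Z, Z), Z))))))))
  step 29: S(S(S(S(S(S(add(add(S(add(SSZ, Z)), mul(add(Z, Z), add(SSSZ, Z))), add(add(Z, Z), Z))))))))
  step 30: S(S(S(S(S(S(add(S(add(add(SSZ, Z), mul(add(Z, Z), add(SSSZ, Z)))), add(add(Z, Z), Z))))))))
  step 31: S(S(S(S(S(S(S(add(add(add(SSZ, Z), mul(add(Z, Z), add(SSSZ, Z))), add(add(Z, Z), Z)))))))))
  step 32: S(S(S(S(S(S(S(add(add(S(add(SZ, Z)), mul(add(Z, Z), add(SSSZ, Z))), add(add(Z, Z), Z)))))))))
  step 33: S(S(S(S(S(S(S(add(S(add(add(SZ, Z), mul(add(Z, Z), add(SSSZ, Z)))), add(add(Z, Z), Z)))))))))
  step 34: S(S(S(S(S(S(S(S(add(add(add(SZ, Z), mul(add(Z, Z), add(SSSZ, Z))), add(add(Z, Z), Z))))))))))
  step 35: S(S(S(S(S(S(S(S(add(add(S(add(Z, Z)), mul(add(Z, Z), add(SSSZ, Z))), add(add(Z, Z), Z))))))))))
  step 36: S(S(S(S(S(S(S(S(add(S(add(add(Z, Z), mul(add(Z, Z), add(SSSZ, Z)))), add(add(Z, Z), Z))))))))))
  step 37: S(S(S(S(S(S(S(S(S(add(add(add(Z, Z), mul(add(Z, Z), add(SSSZ, Z))), add(add(Z, Z), Z)))))))))))
  step 38: S(S(S(S(S(S(S(S(S(add(add(Z, mul(add(Z, Z), add(SSSZ, Z))), add(add(Z, Z), Z)))))))))))
  step 39: S(S(S(S(S(S(S(S(S(add(mul(add(Z, Z), add(SSSZ, Z)), add(add(Z, Z), Z)))))))))))
  step 40: S(S(S(S(S(S(S(S(S(add(mul(Z, add(SSSZ, Z)), add(add(Z, Z), Z)))))))))))
  step 41: S(S(S(S(S(S(S(S(S(add(Z, add(add(Z, Z), Z)))))))))))
  step 42: S(S(S(S(S(S(S(S(S(add(add(Z, Z), Z))))))))))
  step 43: S(S(S(S(S(S(S(S(S(add(Z, Z))))))))))
  step 44: S^9(Z)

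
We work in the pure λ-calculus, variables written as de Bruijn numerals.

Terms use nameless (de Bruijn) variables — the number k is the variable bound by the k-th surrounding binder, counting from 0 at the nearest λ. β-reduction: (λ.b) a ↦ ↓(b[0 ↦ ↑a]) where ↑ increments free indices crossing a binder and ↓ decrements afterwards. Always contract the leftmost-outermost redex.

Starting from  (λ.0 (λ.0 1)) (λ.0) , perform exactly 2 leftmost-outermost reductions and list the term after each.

Answer: after 2 steps: λ.0 (λ.0)

Working:
  start: (λ.0 (λ.0 1)) (λ.0)
  →1  (λ.0) (λ.0 (λ.0))
  →2  λ.0 (λ.0)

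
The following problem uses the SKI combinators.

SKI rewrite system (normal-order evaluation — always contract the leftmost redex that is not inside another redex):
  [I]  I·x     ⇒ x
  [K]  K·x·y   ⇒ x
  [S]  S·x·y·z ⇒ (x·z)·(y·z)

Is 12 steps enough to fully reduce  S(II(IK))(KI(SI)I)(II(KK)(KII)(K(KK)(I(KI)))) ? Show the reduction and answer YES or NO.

Answer: YES — reaches normal form K(KK) in 9 ≤ 12 steps

Derivation:
  start: S(II(IK))(KI(SI)I)(II(KK)(KII)(K(KK)(I(KI))))
  [1] II(IK)(II(KK)(KII)(K(KK)(I(KI))))(KI(SI)I(II(KK)(KII)(K(KK)(I(KI)))))
  [2] I(IK)(II(KK)(KII)(K(KK)(I(KI))))(KI(SI)I(II(KK)(KII)(K(KK)(I(KI)))))
  [3] IK(II(KK)(KII)(K(KK)(I(KI))))(KI(SI)I(II(KK)(KII)(K(KK)(I(KI)))))
  [4] K(II(KK)(KII)(K(KK)(I(KI))))(KI(SI)I(II(KK)(KII)(K(KK)(I(KI)))))
  [5] II(KK)(KII)(K(KK)(I(KI)))
  [6] I(KK)(KII)(K(KK)(I(KI)))
  [7] KK(KII)(K(KK)(I(KI)))
  [8] K(K(KK)(I(KI)))
  [9] K(KK)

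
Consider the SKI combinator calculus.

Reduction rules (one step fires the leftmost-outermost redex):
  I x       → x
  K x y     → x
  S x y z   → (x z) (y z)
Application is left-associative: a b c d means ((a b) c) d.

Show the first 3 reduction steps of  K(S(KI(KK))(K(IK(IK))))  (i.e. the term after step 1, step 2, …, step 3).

Answer: after 3 steps: K(SI(K(KK)))

Reduction:
  start: K(S(KI(KK))(K(IK(IK))))
  step 1: K(SI(K(IK(IK))))
  step 2: K(SI(K(K(IK))))
  step 3: K(SI(K(KK)))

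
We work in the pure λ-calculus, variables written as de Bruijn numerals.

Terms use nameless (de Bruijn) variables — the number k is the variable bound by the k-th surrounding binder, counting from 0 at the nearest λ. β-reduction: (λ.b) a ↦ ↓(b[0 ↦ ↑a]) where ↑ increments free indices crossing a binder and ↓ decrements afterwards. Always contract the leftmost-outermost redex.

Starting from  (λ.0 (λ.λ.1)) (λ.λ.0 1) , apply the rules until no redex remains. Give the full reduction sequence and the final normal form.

Answer: normal form = λ.0 (λ.λ.1)  (in 2 steps)

Derivation:
  start: (λ.0 (λ.λ.1)) (λ.λ.0 1)
  [1] (λ.λ.0 1) (λ.λ.1)
  [2] λ.0 (λ.λ.1)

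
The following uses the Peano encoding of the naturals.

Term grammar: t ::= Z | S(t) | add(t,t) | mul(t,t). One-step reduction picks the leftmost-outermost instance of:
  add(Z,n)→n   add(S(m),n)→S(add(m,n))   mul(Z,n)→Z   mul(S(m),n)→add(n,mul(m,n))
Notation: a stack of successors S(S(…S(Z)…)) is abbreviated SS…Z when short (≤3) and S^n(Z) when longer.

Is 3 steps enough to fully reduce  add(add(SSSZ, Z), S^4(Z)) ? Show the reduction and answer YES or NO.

  start: add(add(SSSZ, Z), S^4(Z))
  →1  add(S(add(SSZ, Z)), S^4(Z))
  →2  S(add(add(SSZ, Z), S^4(Z)))
  →3  S(add(S(add(SZ, Z)), S^4(Z)))

Answer: NO — after 3 steps the term is S(add(S(add(SZ, Z)), S^4(Z))), not yet normal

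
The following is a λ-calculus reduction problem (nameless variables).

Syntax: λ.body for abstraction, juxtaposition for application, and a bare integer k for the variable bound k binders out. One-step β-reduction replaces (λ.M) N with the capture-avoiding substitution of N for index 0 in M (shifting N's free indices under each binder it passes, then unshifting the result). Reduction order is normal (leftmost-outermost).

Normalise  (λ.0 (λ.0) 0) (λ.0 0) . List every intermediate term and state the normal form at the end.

  start: (λ.0 (λ.0) 0) (λ.0 0)
  step 1: (λ.0 0) (λ.0) (λ.0 0)
  step 2: (λ.0) (λ.0) (λ.0 0)
  step 3: (λ.0) (λ.0 0)
  step 4: λ.0 0

Answer: normal form = λ.0 0  (in 4 steps)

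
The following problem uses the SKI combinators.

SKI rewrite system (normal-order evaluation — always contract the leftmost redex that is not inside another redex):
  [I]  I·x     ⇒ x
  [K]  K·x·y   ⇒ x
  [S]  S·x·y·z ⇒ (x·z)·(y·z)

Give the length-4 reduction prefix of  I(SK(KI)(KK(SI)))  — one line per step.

Answer: after 4 steps: K

Reduction:
  start: I(SK(KI)(KK(SI)))
  [1] SK(KI)(KK(SI))
  [2] K(KK(SI))(KI(KK(SI)))
  [3] KK(SI)
  [4] K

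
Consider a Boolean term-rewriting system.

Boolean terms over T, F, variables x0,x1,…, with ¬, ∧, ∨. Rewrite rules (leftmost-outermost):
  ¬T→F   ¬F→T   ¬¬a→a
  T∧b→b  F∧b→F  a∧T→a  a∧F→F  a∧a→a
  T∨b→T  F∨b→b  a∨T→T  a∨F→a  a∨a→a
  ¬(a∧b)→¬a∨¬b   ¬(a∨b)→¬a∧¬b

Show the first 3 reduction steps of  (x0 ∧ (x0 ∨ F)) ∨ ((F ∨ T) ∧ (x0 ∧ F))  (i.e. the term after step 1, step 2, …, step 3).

Answer: after 3 steps: x0 ∨ (T ∧ (x0 ∧ F))

Derivation:
  start: (x0 ∧ (x0 ∨ F)) ∨ ((F ∨ T) ∧ (x0 ∧ F))
  step 1: (x0 ∧ x0) ∨ ((F ∨ T) ∧ (x0 ∧ F))
  step 2: x0 ∨ ((F ∨ T) ∧ (x0 ∧ F))
  step 3: x0 ∨ (T ∧ (x0 ∧ F))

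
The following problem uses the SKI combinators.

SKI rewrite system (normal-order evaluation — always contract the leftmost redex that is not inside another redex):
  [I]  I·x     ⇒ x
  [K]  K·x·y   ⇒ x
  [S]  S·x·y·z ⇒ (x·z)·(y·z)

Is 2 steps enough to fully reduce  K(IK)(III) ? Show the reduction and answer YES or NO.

  start: K(IK)(III)
  [1] IK
  [2] K

Answer: YES — reaches normal form K in 2 ≤ 2 steps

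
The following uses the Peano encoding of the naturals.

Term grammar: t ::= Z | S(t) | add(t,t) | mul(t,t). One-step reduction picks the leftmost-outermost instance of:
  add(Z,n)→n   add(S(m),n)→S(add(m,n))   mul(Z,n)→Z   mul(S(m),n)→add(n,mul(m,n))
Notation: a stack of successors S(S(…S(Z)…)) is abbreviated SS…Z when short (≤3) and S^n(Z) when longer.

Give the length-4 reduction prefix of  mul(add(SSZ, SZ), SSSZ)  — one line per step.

Answer: after 4 steps: S(S(add(SZ, mul(add(SZ, SZ), SSSZ))))

Derivation:
  start: mul(add(SSZ, SZ), SSSZ)
  step 1: mul(S(add(SZ, SZ)), SSSZ)
  step 2: add(SSSZ, mul(add(SZ, SZ), SSSZ))
  step 3: S(add(SSZ, mul(add(SZ, SZ), SSSZ)))
  step 4: S(S(add(SZ, mul(add(SZ, SZ), SSSZ))))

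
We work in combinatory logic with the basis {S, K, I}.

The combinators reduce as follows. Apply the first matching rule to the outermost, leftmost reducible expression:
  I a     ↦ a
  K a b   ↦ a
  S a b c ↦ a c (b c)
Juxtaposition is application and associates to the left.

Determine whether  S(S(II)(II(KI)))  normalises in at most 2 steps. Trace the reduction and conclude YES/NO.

Answer: NO — after 2 steps the term is S(SI(I(KI))), not yet normal

Working:
  start: S(S(II)(II(KI)))
  [1] S(SI(II(KI)))
  [2] S(SI(I(KI)))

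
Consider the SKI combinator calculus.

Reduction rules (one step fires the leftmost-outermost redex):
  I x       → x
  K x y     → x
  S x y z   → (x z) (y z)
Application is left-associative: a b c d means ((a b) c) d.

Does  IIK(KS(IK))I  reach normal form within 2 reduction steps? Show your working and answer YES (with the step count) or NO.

  start: IIK(KS(IK))I
  [1] IK(KS(IK))I
  [2] K(KS(IK))I

Answer: NO — after 2 steps the term is K(KS(IK))I, not yet normal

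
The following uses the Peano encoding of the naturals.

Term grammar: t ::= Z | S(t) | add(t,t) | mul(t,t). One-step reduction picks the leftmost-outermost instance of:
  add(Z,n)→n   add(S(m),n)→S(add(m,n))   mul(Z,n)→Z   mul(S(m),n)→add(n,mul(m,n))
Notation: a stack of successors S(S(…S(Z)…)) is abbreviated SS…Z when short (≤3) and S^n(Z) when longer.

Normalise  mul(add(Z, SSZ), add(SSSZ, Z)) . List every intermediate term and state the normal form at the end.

Answer: normal form = S^6(Z)  (in 20 steps)

Working:
  start: mul(add(Z, SSZ), add(SSSZ, Z))
  step 1: mul(SSZ, add(SSSZ, Z))
  step 2: add(add(SSSZ, Z), mul(SZ, add(SSSZ, Z)))
  step 3: add(S(add(SSZ, Z)), mul(SZ, add(SSSZ, Z)))
  step 4: S(add(add(SSZ, Z), mul(SZ, add(SSSZ, Z))))
  step 5: S(add(S(add(SZ, Z)), mul(SZ, add(SSSZ, Z))))
  step 6: S(S(add(add(SZ, Z), mul(SZ, add(SSSZ, Z)))))
  step 7: S(S(add(S(add(Z, Z)), mul(SZ, add(SSSZ, Z)))))
  step 8: S(S(S(add(add(Z, Z), mul(SZ, add(SSSZ, Z))))))
  step 9: S(S(S(add(Z, mul(SZ, add(SSSZ, Z))))))
  step 10: S(S(S(mul(SZ, add(SSSZ, Z)))))
  step 11: S(S(S(add(add(SSSZ, Z), mul(Z, add(SSSZ, Z))))))
  step 12: S(S(S(add(S(add(SSZ, Z)), mul(Z, add(SSSZ, Z))))))
  step 13: S(S(S(S(add(add(SSZ, Z), mul(Z, add(SSSZ, Z)))))))
  step 14: S(S(S(S(add(S(add(SZ, Z)), mul(Z, add(SSSZ, Z)))))))
  step 15: S(S(S(S(S(add(add(SZ, Z), mul(Z, add(SSSZ, Z))))))))
  step 16: S(S(S(S(S(add(S(add(Z, Z)), mul(Z, add(SSSZ, Z))))))))
  step 17: S(S(S(S(S(S(add(add(Z, Z), mul(Z, add(SSSZ, Z)))))))))
  step 18: S(S(S(S(S(S(add(Z, mul(Z, add(SSSZ, Z)))))))))
  step 19: S(S(S(S(S(S(mul(Z, add(SSSZ, Z))))))))
  step 20: S^6(Z)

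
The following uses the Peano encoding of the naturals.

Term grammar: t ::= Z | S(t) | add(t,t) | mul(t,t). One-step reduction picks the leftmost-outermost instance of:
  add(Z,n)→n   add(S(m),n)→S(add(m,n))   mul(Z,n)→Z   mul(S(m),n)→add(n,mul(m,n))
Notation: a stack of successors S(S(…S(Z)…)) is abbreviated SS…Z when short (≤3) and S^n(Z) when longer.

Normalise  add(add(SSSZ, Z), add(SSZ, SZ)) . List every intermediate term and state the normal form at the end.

  start: add(add(SSSZ, Z), add(SSZ, SZ))
  →1  add(S(add(SSZ, Z)), add(SSZ, SZ))
  →2  S(add(add(SSZ, Z), add(SSZ, SZ)))
  →3  S(add(S(add(SZ, Z)), add(SSZ, SZ)))
  →4  S(S(add(add(SZ, Z), add(SSZ, SZ))))
  →5  S(S(add(S(add(Z, Z)), add(SSZ, SZ))))
  →6  S(S(S(add(add(Z, Z), add(SSZ, SZ)))))
  →7  S(S(S(add(Z, add(SSZ, SZ)))))
  →8  S(S(S(add(SSZ, SZ))))
  →9  S(S(S(S(add(SZ, SZ)))))
  →10  S(S(S(S(S(add(Z, SZ))))))
  →11  S^6(Z)

Answer: normal form = S^6(Z)  (in 11 steps)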